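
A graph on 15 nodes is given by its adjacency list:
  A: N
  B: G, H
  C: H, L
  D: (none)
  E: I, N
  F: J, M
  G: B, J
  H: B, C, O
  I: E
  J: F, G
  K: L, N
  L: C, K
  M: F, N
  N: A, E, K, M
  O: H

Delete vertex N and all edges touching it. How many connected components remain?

With N gone, the remaining components are: {A}; {D}; {E, I}; {B, C, F, G, H, J, K, L, M, O}.
That is 4 components.

4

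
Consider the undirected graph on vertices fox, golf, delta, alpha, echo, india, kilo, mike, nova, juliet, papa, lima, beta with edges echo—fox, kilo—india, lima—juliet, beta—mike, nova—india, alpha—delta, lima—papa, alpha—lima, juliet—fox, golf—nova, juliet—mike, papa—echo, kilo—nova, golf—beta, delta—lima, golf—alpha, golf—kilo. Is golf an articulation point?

Yes

Deleting golf raises the number of components from 1 to 2, so golf is a cut vertex.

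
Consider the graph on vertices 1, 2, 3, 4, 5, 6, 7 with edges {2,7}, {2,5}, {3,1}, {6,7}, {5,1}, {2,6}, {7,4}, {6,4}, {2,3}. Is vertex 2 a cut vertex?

Yes

Deleting 2 raises the number of components from 1 to 2, so 2 is a cut vertex.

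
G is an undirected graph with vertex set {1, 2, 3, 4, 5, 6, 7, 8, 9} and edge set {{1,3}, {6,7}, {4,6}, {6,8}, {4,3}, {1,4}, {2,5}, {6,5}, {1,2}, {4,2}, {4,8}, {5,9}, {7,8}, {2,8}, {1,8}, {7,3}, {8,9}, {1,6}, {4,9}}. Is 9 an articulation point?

No

Deleting 9 leaves 1 component (was 1) (its neighbors 4, 5, 8 remain connected to each other), so 9 is not a cut vertex.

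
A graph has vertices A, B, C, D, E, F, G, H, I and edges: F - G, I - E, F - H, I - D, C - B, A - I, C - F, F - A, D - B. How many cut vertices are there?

2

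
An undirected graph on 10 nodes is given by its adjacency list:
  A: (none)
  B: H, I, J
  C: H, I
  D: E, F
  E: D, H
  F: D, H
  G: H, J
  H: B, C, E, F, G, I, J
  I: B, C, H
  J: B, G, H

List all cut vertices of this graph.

H

Removing H increases the component count from 2 to 3, so H is a cut vertex.
By contrast removing C leaves 2 components; it is not a cut vertex. No other vertex is a cut vertex either.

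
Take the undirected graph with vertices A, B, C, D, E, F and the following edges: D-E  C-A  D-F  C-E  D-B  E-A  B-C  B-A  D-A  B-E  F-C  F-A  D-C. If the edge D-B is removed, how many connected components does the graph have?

1

D and B are still connected via D-C-B, so the component count stays at 1.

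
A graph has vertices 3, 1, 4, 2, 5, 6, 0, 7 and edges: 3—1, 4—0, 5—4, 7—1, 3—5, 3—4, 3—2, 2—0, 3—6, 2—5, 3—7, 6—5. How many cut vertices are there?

Removing 3 increases the component count from 1 to 2, so 3 is a cut vertex.
By contrast removing 2 leaves 1 component; it is not a cut vertex. No other vertex is a cut vertex either.

1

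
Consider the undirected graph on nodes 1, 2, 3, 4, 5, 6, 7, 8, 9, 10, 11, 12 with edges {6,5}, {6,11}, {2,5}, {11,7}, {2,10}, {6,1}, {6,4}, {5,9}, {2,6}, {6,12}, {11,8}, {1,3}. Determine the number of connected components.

1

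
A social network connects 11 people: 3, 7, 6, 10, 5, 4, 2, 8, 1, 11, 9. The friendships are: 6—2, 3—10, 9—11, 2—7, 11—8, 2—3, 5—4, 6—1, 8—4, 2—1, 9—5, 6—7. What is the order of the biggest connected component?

Starting from 4 we can reach 4, 5, 8, 9, 11. That is one component of size 5.
Starting from 1 we can reach 1, 2, 3, 6, 7, 10. That is one component of size 6.
The largest has 6 vertices.

6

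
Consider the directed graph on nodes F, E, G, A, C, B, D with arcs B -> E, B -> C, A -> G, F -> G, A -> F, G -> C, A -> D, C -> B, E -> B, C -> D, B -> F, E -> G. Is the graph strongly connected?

There is no directed path from F to A, so the graph is not strongly connected.

No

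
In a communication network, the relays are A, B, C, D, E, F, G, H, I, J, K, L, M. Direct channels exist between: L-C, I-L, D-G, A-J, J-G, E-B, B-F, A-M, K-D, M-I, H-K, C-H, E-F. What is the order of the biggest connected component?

Starting from B we can reach B, E, F. That is one component of size 3.
Starting from A we can reach A, C, D, G, H, I, J, K, L, M. That is one component of size 10.
The largest has 10 vertices.

10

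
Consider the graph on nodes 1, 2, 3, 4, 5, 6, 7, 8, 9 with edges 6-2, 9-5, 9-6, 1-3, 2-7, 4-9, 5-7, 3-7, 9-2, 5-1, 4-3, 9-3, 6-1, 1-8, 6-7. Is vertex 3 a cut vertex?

No

Deleting 3 leaves 1 component (was 1) (its neighbors 1, 4, 7, 9 remain connected to each other), so 3 is not a cut vertex.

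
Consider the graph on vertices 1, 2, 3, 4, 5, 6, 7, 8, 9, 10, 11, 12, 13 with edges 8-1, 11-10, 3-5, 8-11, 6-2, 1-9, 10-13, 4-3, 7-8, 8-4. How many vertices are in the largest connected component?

12 is isolated — a component by itself.
Starting from 2 we can reach 2, 6. That is one component of size 2.
Starting from 1 we can reach 1, 3, 4, 5, 7, 8, 9, 10, 11, 13. That is one component of size 10.
The largest has 10 vertices.

10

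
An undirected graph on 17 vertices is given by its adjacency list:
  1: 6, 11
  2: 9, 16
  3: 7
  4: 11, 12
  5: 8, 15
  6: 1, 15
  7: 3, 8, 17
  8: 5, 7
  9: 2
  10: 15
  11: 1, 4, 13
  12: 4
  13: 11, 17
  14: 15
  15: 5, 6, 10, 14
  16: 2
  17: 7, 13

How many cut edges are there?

7

The edges on the cycle 15-6-1-11-13-17-7-8-5-15 are not bridges since each lies on that cycle.
But removing 15-10 disconnects 15 from 10; removing 4-12 disconnects 4 from 12; removing 3-7 disconnects 3 from 7; removing 16-2 disconnects 16 from 2 — these are bridges.
In total 7 edges are bridges.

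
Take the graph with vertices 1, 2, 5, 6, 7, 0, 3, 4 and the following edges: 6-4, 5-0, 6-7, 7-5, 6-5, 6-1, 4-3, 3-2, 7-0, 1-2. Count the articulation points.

Removing 6 increases the component count from 1 to 2, so 6 is a cut vertex.
By contrast removing 4 leaves 1 component; it is not a cut vertex. No other vertex is a cut vertex either.

1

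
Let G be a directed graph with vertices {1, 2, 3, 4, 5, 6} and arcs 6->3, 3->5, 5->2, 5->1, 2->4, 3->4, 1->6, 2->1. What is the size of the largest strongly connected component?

5

{1, 2, 3, 5, 6} are all mutually reachable — one SCC of size 5.
{4} is an SCC by itself.
The largest has 5 vertices.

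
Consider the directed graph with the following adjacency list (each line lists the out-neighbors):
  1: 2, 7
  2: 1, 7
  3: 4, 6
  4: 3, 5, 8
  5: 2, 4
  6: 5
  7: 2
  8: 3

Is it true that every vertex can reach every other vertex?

No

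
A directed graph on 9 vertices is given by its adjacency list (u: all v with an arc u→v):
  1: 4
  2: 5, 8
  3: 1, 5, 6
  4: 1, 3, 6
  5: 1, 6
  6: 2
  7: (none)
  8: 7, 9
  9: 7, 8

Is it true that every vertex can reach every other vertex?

No

There is no directed path from 9 to 4, so the graph is not strongly connected.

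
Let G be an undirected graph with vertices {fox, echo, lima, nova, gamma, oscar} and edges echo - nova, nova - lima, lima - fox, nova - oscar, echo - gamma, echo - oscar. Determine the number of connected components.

Starting from fox we can reach fox, echo, lima, nova, gamma, oscar. That is one component of size 6.
Total: 1 component.

1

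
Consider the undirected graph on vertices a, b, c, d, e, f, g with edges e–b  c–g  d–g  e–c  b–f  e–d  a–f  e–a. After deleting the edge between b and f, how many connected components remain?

b and f are still connected via b-e-a-f, so the component count stays at 1.

1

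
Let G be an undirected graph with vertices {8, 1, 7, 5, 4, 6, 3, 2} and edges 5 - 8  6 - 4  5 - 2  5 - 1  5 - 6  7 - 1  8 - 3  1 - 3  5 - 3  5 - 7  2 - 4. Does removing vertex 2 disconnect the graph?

Deleting 2 leaves 1 component (was 1) (its neighbors 4, 5 remain connected to each other), so 2 is not a cut vertex.

No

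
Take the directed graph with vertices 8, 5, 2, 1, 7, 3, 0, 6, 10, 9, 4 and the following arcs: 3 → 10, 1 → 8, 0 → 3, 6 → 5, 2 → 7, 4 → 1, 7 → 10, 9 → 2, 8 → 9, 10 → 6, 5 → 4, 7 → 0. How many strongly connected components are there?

{0, 1, 2, 3, 4, 5, 6, 7, 8, 9, 10} are all mutually reachable — one SCC of size 11.
That gives 1 strongly connected component.

1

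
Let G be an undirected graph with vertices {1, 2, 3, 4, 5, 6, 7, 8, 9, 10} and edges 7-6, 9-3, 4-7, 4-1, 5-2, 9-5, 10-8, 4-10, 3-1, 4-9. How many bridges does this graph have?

6

The edges on the cycle 4-9-3-1-4 are not bridges since each lies on that cycle.
But removing 7-6 disconnects 7 from 6; removing 4-7 disconnects 4 from 7; removing 8-10 disconnects 8 from 10; removing 9-5 disconnects 9 from 5 — these are bridges.
In total 6 edges are bridges.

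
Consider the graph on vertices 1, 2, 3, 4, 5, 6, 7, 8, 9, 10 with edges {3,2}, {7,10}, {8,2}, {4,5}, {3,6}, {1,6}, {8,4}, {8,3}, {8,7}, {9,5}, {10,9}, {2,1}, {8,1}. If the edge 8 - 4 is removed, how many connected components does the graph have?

1

8 and 4 are still connected via 8-7-10-9-5-4, so the component count stays at 1.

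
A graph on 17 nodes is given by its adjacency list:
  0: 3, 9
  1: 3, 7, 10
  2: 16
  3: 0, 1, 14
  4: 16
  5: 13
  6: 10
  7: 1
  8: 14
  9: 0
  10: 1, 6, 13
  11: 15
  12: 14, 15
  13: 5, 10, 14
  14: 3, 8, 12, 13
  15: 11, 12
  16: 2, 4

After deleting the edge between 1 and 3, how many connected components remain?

1 and 3 are still connected via 1-10-13-14-3, so the component count stays at 2.

2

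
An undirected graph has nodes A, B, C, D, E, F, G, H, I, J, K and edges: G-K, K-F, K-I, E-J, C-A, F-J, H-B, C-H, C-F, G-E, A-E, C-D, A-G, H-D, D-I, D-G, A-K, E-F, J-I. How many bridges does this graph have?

The edges on the cycle C-H-D-C are not bridges since each lies on that cycle.
But removing H-B disconnects H from B — this is a bridge.

1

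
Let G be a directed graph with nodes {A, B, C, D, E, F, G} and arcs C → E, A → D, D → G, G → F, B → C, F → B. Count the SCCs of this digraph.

{F} is an SCC by itself.
{G} is an SCC by itself.
{B} is an SCC by itself.
{E} is an SCC by itself.
{D} is an SCC by itself.
(and 2 more singleton SCCs)
That gives 7 strongly connected components.

7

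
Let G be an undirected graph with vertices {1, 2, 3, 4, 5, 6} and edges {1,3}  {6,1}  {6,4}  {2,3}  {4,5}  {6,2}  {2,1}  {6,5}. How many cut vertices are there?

1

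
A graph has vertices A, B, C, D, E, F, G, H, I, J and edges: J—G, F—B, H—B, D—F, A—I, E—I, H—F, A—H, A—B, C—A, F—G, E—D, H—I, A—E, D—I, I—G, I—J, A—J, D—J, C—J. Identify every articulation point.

none

Removing C, for instance, still leaves 1 component. No single vertex removal increases the component count — the graph has no articulation points.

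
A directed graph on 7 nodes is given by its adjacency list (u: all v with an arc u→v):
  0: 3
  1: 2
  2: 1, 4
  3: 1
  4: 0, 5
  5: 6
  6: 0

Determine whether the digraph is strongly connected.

Yes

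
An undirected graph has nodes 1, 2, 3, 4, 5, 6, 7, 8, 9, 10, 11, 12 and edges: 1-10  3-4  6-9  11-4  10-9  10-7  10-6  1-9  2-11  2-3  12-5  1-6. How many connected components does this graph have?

8 is isolated — a component by itself.
Starting from 5 we can reach 5, 12. That is one component of size 2.
Starting from 2 we can reach 2, 3, 4, 11. That is one component of size 4.
Starting from 1 we can reach 1, 6, 7, 9, 10. That is one component of size 5.
Total: 4 components.

4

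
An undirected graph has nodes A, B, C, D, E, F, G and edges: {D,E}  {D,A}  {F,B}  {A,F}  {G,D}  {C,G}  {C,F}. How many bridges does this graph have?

2

The edges on the cycle C-G-D-A-F-C are not bridges since each lies on that cycle.
But removing F - B disconnects F from B; removing D - E disconnects D from E — these are bridges.
That makes 2 bridges.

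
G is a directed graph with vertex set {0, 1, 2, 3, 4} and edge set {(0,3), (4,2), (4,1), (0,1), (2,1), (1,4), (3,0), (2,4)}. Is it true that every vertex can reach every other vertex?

There is no directed path from 2 to 0, so the graph is not strongly connected.

No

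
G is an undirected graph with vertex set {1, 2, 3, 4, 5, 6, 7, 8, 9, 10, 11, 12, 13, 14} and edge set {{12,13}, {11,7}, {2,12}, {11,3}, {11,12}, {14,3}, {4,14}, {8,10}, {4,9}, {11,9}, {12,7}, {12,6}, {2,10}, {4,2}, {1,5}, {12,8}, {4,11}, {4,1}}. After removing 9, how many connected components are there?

1

With 9 gone, the remaining components are: {1, 2, 3, 4, 5, 6, 7, 8, 10, 11, 12, 13, 14}.
That is 1 component.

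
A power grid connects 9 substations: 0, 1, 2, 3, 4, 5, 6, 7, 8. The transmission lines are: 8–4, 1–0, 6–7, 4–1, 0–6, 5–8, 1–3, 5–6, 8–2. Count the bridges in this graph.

3

The edges on the cycle 5-8-4-1-0-6-5 are not bridges since each lies on that cycle.
But removing 6–7 disconnects 6 from 7; removing 2–8 disconnects 2 from 8; removing 1–3 disconnects 1 from 3 — these are bridges.
That makes 3 bridges.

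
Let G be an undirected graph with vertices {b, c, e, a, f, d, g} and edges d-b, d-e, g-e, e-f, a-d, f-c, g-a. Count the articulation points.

Removing d increases the component count from 1 to 2, so d is a cut vertex.
Removing e increases the component count from 1 to 2, so e is a cut vertex.
Removing f increases the component count from 1 to 2, so f is a cut vertex.
By contrast removing g leaves 1 component; it is not a cut vertex. No other vertex is a cut vertex either.

3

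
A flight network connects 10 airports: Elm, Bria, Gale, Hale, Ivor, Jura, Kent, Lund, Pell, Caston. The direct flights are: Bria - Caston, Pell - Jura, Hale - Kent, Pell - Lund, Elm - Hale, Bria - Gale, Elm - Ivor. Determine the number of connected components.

Starting from Jura we can reach Jura, Lund, Pell. That is one component of size 3.
Starting from Bria we can reach Bria, Gale, Caston. That is one component of size 3.
Starting from Elm we can reach Elm, Hale, Ivor, Kent. That is one component of size 4.
Total: 3 components.

3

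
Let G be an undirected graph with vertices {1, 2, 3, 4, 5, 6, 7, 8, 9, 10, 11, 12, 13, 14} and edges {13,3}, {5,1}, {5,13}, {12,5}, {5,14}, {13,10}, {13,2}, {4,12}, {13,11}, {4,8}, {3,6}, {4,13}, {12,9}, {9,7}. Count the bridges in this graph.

10

The edges on the cycle 4-12-5-13-4 are not bridges since each lies on that cycle.
But removing 13 - 2 disconnects 13 from 2; removing 4 - 8 disconnects 4 from 8; removing 3 - 13 disconnects 3 from 13; removing 9 - 7 disconnects 9 from 7 — these are bridges.
In total 10 edges are bridges.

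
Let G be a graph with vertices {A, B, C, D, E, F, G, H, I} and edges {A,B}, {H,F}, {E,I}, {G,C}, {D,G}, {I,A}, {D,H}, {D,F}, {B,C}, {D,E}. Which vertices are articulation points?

Removing D increases the component count from 1 to 2, so D is a cut vertex.
By contrast removing E leaves 1 component; it is not a cut vertex. No other vertex is a cut vertex either.

D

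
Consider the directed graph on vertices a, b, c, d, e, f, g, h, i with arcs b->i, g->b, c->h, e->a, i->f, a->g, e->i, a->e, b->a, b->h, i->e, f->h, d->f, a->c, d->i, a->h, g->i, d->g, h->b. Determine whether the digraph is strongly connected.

No

There is no directed path from i to d, so the graph is not strongly connected.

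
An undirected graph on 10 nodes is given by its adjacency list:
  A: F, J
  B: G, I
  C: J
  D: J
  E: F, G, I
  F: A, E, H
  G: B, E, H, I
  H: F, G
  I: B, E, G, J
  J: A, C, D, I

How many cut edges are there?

The edges on the cycle G-I-B-G are not bridges since each lies on that cycle.
But removing J-D disconnects J from D; removing C-J disconnects C from J — these are bridges.
That makes 2 bridges.

2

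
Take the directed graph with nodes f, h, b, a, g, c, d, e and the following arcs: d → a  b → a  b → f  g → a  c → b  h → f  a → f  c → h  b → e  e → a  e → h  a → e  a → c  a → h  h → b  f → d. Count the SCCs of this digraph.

2

{a, b, c, d, e, f, h} are all mutually reachable — one SCC of size 7.
{g} is an SCC by itself.
That gives 2 strongly connected components.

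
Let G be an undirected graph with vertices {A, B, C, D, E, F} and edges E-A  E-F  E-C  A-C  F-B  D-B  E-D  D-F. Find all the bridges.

The edges on the cycle E-A-C-E are not bridges since each lies on that cycle.
Every edge lies on some cycle, so there are no bridges.

none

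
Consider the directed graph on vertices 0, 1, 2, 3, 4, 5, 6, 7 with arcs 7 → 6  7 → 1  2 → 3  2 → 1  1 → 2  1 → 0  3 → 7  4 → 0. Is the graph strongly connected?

There is no directed path from 2 to 5, so the graph is not strongly connected.

No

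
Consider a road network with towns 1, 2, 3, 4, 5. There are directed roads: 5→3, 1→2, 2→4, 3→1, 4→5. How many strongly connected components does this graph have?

{1, 2, 3, 4, 5} are all mutually reachable — one SCC of size 5.
That gives 1 strongly connected component.

1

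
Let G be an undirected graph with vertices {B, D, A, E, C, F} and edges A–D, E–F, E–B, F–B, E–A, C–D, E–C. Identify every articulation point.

E

Removing E increases the component count from 1 to 2, so E is a cut vertex.
By contrast removing D leaves 1 component; it is not a cut vertex. No other vertex is a cut vertex either.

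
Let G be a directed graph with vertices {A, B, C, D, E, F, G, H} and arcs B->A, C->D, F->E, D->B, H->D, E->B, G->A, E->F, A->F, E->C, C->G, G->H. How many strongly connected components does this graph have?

1

{A, B, C, D, E, F, G, H} are all mutually reachable — one SCC of size 8.
That gives 1 strongly connected component.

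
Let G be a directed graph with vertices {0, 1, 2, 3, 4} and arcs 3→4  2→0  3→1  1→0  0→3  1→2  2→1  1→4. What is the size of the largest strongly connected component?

4

{0, 1, 2, 3} are all mutually reachable — one SCC of size 4.
{4} is an SCC by itself.
The largest has 4 vertices.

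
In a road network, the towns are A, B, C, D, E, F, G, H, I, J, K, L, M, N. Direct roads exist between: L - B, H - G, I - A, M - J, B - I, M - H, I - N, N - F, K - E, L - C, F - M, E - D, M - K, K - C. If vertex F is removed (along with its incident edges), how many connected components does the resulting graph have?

1

With F gone, the remaining components are: {A, B, C, D, E, G, H, I, J, K, L, M, N}.
That is 1 component.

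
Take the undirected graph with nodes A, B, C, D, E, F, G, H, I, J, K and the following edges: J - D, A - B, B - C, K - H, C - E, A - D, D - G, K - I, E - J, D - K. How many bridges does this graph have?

4

The edges on the cycle A-B-C-E-J-D-A are not bridges since each lies on that cycle.
But removing D - G disconnects D from G; removing H - K disconnects H from K; removing D - K disconnects D from K; removing I - K disconnects I from K — these are bridges.
That makes 4 bridges.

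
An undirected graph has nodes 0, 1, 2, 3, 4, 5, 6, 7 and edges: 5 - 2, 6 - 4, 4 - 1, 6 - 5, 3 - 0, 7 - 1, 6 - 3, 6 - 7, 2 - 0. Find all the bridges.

The edges on the cycle 6-5-2-0-3-6 are not bridges since each lies on that cycle.
Every edge lies on some cycle, so there are no bridges.

none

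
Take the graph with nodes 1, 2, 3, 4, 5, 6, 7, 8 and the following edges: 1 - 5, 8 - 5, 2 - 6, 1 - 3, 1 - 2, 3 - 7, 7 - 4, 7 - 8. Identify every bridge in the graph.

The edges on the cycle 1-3-7-8-5-1 are not bridges since each lies on that cycle.
But removing 2 - 6 disconnects 2 from 6; removing 7 - 4 disconnects 7 from 4; removing 1 - 2 disconnects 1 from 2 — these are bridges.

1-2, 2-6, 4-7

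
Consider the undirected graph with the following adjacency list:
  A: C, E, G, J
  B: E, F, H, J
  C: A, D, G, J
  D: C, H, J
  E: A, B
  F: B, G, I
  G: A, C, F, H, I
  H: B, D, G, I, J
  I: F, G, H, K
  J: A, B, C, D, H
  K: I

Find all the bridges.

I-K

The edges on the cycle C-A-J-D-C are not bridges since each lies on that cycle.
But removing K-I disconnects K from I — this is a bridge.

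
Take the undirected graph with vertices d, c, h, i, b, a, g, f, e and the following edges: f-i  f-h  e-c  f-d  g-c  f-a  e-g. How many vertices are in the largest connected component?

5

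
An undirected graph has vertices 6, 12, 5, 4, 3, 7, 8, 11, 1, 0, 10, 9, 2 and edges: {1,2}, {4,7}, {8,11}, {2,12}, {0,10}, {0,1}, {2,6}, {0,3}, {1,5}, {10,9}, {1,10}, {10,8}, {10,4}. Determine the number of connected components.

1

Starting from 0 we can reach 0, 1, 2, 3, 4, 5, 6, 7, 8, 9, 10, 11, 12. That is one component of size 13.
Total: 1 component.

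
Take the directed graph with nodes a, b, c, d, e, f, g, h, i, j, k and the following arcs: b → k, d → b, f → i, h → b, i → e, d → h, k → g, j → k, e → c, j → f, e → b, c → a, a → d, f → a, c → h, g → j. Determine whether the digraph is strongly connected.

From j we can reach every vertex (a, b, c, d, e, f, g, h, i, j, k), and every vertex can reach j (a, b, c, d, e, f, g, h, i, j, k). So the whole graph is one strongly connected component.

Yes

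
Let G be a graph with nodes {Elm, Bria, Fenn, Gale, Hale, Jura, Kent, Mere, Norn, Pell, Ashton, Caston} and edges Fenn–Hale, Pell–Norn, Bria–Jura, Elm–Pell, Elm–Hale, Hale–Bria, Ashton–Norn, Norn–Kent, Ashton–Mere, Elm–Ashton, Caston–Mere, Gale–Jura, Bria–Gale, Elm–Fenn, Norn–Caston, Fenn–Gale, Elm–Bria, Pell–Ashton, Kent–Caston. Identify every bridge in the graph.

The edges on the cycle Norn-Kent-Caston-Norn are not bridges since each lies on that cycle.
Every edge lies on some cycle, so there are no bridges.

none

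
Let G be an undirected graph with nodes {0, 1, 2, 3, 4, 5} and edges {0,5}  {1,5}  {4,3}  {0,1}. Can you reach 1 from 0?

Yes

From 0 we can reach 0, 1, 5, which includes 1.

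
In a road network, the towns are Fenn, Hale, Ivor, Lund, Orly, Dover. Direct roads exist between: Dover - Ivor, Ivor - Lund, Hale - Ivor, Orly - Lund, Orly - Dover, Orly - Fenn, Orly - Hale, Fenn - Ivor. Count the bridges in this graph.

The edges on the cycle Orly-Fenn-Ivor-Hale-Orly are not bridges since each lies on that cycle.
Every edge lies on some cycle, so there are no bridges.

0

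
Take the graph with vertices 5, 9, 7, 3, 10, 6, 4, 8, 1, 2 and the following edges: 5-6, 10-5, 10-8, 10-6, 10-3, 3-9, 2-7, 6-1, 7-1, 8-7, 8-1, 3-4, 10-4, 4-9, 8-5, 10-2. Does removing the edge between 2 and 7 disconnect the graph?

After removing 2-7, the path 2-10-8-7 still connects them, so the edge is not a bridge.

No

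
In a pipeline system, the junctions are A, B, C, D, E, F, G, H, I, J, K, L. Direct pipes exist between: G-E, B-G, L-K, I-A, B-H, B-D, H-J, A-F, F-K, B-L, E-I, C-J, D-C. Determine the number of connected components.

Starting from A we can reach A, B, C, D, E, F, G, H, I, J, K, L. That is one component of size 12.
Total: 1 component.

1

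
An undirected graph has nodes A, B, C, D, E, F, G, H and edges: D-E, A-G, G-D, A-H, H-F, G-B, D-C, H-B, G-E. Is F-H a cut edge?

Yes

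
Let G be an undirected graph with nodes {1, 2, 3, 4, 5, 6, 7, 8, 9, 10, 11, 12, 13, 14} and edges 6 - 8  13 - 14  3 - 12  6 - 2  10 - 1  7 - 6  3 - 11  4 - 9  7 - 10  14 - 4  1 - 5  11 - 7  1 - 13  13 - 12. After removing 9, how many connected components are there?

1

With 9 gone, the remaining components are: {1, 2, 3, 4, 5, 6, 7, 8, 10, 11, 12, 13, 14}.
That is 1 component.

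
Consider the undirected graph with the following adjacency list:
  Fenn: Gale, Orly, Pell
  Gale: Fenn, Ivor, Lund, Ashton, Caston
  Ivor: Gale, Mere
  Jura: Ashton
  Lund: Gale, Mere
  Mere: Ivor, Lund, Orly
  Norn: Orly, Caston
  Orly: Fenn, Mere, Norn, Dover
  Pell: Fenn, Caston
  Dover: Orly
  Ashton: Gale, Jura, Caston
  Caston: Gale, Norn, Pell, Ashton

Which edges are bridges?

The edges on the cycle Norn-Caston-Gale-Fenn-Orly-Norn are not bridges since each lies on that cycle.
But removing Orly-Dover disconnects Orly from Dover; removing Jura-Ashton disconnects Jura from Ashton — these are bridges.

Ashton-Jura, Dover-Orly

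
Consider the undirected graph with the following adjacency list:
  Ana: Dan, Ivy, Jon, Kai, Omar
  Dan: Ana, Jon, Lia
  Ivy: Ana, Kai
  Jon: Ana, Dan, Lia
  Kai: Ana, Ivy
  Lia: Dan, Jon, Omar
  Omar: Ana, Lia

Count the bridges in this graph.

0

The edges on the cycle Ana-Kai-Ivy-Ana are not bridges since each lies on that cycle.
Every edge lies on some cycle, so there are no bridges.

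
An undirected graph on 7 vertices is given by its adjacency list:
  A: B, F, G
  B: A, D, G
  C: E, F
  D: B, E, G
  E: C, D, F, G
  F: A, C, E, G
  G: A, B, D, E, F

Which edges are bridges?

The edges on the cycle E-F-A-G-E are not bridges since each lies on that cycle.
Every edge lies on some cycle, so there are no bridges.

none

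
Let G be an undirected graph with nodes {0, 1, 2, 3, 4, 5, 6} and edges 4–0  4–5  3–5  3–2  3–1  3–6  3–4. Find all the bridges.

0-4, 1-3, 2-3, 3-6

The edges on the cycle 3-4-5-3 are not bridges since each lies on that cycle.
But removing 4–0 disconnects 4 from 0; removing 3–1 disconnects 3 from 1; removing 3–2 disconnects 3 from 2; removing 3–6 disconnects 3 from 6 — these are bridges.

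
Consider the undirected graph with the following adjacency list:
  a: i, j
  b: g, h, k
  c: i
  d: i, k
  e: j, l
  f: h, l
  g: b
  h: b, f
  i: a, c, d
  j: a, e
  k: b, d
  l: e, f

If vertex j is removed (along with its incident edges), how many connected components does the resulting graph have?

1

With j gone, the remaining components are: {a, b, c, d, e, f, g, h, i, k, l}.
That is 1 component.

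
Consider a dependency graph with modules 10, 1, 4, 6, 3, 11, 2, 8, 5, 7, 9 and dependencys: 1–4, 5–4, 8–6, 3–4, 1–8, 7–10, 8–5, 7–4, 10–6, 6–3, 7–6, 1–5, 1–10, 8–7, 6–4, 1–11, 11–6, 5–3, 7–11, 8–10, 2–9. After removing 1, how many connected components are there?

2

With 1 gone, the remaining components are: {2, 9}; {3, 4, 5, 6, 7, 8, 10, 11}.
That is 2 components.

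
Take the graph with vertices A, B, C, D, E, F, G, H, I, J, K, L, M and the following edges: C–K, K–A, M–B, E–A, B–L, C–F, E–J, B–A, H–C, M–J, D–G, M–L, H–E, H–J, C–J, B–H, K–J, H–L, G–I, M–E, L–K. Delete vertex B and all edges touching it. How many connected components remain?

2

With B gone, the remaining components are: {D, G, I}; {A, C, E, F, H, J, K, L, M}.
That is 2 components.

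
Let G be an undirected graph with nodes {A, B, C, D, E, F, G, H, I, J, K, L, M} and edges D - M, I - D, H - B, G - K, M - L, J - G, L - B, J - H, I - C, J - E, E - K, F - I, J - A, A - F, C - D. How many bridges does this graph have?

The edges on the cycle J-G-K-E-J are not bridges since each lies on that cycle.
Every edge lies on some cycle, so there are no bridges.

0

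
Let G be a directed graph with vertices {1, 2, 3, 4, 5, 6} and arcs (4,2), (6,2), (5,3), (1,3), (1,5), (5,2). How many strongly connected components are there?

{4} is an SCC by itself.
{6} is an SCC by itself.
{5} is an SCC by itself.
{3} is an SCC by itself.
{2} is an SCC by itself.
(and 1 more singleton SCC)
That gives 6 strongly connected components.

6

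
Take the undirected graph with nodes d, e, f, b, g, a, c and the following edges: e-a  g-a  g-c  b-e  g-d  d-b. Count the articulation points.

1

Removing g increases the component count from 2 to 3, so g is a cut vertex.
By contrast removing c leaves 2 components; it is not a cut vertex. No other vertex is a cut vertex either.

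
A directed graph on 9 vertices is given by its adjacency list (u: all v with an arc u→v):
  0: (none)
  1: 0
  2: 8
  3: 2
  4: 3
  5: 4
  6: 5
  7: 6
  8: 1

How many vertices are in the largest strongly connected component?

1

{3} is an SCC by itself.
{5} is an SCC by itself.
{2} is an SCC by itself.
{1} is an SCC by itself.
{4} is an SCC by itself.
(and 4 more singleton SCCs)
The largest has 1 vertex.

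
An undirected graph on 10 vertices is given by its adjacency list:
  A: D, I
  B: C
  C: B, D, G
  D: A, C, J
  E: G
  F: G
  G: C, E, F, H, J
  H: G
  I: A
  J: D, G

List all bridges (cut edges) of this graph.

A-D, A-I, B-C, E-G, F-G, G-H

The edges on the cycle C-D-J-G-C are not bridges since each lies on that cycle.
But removing D-A disconnects D from A; removing G-F disconnects G from F; removing G-H disconnects G from H; removing G-E disconnects G from E — these are bridges.
In total 6 edges are bridges.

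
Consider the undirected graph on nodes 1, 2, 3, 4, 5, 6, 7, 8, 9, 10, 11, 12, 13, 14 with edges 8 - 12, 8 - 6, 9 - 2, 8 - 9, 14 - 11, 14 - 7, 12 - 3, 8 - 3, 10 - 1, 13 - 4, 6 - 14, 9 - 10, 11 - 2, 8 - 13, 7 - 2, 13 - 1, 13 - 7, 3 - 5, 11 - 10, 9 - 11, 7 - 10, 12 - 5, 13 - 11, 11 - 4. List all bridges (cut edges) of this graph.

The edges on the cycle 8-12-5-3-8 are not bridges since each lies on that cycle.
Every edge lies on some cycle, so there are no bridges.

none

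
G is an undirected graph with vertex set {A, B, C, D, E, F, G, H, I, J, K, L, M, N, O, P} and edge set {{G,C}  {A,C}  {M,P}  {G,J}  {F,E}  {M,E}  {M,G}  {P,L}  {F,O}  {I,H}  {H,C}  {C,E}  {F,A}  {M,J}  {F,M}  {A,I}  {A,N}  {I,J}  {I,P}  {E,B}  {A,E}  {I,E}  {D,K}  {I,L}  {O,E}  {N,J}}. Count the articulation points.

1

Removing E increases the component count from 2 to 3, so E is a cut vertex.
By contrast removing F leaves 2 components; it is not a cut vertex. No other vertex is a cut vertex either.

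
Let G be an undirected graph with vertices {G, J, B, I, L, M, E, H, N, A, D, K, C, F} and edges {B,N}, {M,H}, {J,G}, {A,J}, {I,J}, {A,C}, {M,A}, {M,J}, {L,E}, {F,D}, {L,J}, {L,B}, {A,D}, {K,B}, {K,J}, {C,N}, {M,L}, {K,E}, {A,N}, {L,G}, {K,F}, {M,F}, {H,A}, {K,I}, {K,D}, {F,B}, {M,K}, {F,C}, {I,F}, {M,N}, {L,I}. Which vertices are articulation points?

none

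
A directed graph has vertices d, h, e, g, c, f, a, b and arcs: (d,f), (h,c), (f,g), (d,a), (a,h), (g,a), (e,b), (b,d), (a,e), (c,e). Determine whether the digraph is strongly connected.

From b we can reach every vertex (a, b, c, d, e, f, g, h), and every vertex can reach b (a, b, c, d, e, f, g, h). So the whole graph is one strongly connected component.

Yes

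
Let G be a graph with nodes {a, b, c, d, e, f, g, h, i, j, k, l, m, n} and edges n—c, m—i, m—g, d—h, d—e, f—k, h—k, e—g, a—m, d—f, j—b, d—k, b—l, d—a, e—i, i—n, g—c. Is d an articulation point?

Yes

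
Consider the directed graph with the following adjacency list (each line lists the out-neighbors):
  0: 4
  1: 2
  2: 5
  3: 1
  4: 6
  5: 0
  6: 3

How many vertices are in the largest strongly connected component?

7

{0, 1, 2, 3, 4, 5, 6} are all mutually reachable — one SCC of size 7.
The largest has 7 vertices.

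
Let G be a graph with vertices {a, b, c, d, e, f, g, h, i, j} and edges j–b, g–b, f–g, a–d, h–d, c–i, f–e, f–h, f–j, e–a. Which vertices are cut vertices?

f

Removing f increases the component count from 2 to 3, so f is a cut vertex.
By contrast removing j leaves 2 components; it is not a cut vertex. No other vertex is a cut vertex either.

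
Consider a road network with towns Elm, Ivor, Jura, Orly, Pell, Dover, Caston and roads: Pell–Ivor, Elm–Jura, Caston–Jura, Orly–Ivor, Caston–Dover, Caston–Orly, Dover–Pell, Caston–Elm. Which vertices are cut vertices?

Caston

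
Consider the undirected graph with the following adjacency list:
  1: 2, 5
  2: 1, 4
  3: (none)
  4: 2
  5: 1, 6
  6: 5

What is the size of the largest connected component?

5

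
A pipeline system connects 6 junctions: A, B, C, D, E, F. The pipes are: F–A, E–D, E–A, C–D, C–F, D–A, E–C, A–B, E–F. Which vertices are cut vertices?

A

Removing A increases the component count from 1 to 2, so A is a cut vertex.
By contrast removing F leaves 1 component; it is not a cut vertex. No other vertex is a cut vertex either.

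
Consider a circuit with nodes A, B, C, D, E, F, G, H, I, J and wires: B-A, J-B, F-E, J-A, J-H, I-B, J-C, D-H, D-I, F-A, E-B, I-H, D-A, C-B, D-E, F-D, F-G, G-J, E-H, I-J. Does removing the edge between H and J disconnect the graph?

No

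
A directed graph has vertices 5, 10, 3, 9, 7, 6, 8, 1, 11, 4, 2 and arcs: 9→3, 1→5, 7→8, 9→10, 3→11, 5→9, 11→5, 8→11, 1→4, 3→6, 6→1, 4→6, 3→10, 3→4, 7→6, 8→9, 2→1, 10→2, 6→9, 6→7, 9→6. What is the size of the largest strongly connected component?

11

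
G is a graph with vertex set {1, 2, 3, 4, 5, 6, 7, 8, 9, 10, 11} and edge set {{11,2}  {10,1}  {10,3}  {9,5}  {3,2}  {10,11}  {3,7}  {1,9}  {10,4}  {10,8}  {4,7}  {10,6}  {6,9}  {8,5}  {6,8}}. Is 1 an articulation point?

Deleting 1 leaves 1 component (was 1) (its neighbors 9, 10 remain connected to each other), so 1 is not a cut vertex.

No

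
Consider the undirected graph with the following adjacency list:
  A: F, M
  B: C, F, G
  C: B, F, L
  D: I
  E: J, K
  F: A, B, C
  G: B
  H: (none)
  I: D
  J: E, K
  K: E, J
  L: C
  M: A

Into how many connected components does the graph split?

H is isolated — a component by itself.
Starting from D we can reach D, I. That is one component of size 2.
Starting from E we can reach E, J, K. That is one component of size 3.
Starting from A we can reach A, B, C, F, G, L, M. That is one component of size 7.
Total: 4 components.

4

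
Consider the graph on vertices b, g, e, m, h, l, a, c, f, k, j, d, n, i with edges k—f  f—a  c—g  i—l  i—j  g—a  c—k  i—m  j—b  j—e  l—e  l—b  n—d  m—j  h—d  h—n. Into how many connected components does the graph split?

Starting from d we can reach d, h, n. That is one component of size 3.
Starting from a we can reach a, c, f, g, k. That is one component of size 5.
Starting from b we can reach b, e, i, j, l, m. That is one component of size 6.
Total: 3 components.

3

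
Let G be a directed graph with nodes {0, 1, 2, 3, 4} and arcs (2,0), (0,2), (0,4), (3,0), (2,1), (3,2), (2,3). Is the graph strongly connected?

No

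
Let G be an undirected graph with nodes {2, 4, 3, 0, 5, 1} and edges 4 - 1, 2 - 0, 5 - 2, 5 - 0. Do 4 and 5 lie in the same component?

The component containing 4 is {1, 4}, and 5 is not in it.

No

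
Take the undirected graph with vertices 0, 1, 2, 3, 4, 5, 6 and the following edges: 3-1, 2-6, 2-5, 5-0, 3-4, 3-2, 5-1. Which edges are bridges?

The edges on the cycle 3-2-5-1-3 are not bridges since each lies on that cycle.
But removing 0-5 disconnects 0 from 5; removing 4-3 disconnects 4 from 3; removing 6-2 disconnects 6 from 2 — these are bridges.

0-5, 2-6, 3-4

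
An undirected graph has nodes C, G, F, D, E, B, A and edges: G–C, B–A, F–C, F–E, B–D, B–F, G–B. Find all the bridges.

The edges on the cycle G-B-F-C-G are not bridges since each lies on that cycle.
But removing B–A disconnects B from A; removing B–D disconnects B from D; removing F–E disconnects F from E — these are bridges.

A-B, B-D, E-F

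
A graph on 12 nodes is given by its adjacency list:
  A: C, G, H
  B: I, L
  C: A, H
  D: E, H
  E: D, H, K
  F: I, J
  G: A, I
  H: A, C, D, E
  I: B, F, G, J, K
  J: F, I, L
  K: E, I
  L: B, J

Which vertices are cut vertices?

Removing I increases the component count from 1 to 2, so I is a cut vertex.
By contrast removing F leaves 1 component; it is not a cut vertex. No other vertex is a cut vertex either.

I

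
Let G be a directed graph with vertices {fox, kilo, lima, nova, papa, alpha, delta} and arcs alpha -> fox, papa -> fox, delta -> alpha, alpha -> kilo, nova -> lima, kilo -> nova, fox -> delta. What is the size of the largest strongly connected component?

3

{fox, alpha, delta} are all mutually reachable — one SCC of size 3.
{papa} is an SCC by itself.
{nova} is an SCC by itself.
{lima} is an SCC by itself.
{kilo} is an SCC by itself.
The largest has 3 vertices.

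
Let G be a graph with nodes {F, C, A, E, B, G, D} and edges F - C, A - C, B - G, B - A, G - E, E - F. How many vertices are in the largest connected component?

6

D is isolated — a component by itself.
Starting from A we can reach A, B, C, E, F, G. That is one component of size 6.
The largest has 6 vertices.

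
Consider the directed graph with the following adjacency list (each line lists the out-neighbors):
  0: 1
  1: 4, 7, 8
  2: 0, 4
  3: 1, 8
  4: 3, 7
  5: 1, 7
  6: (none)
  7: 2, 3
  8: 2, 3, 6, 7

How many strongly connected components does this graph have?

3

{0, 1, 2, 3, 4, 7, 8} are all mutually reachable — one SCC of size 7.
{5} is an SCC by itself.
{6} is an SCC by itself.
That gives 3 strongly connected components.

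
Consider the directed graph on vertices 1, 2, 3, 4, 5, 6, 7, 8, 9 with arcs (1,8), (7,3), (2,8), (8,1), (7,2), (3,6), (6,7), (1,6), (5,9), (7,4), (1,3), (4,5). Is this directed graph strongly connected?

No

There is no directed path from 5 to 4, so the graph is not strongly connected.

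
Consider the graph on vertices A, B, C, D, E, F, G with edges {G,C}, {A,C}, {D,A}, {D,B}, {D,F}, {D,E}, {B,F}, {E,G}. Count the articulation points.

Removing D increases the component count from 1 to 2, so D is a cut vertex.
By contrast removing C leaves 1 component; it is not a cut vertex. No other vertex is a cut vertex either.

1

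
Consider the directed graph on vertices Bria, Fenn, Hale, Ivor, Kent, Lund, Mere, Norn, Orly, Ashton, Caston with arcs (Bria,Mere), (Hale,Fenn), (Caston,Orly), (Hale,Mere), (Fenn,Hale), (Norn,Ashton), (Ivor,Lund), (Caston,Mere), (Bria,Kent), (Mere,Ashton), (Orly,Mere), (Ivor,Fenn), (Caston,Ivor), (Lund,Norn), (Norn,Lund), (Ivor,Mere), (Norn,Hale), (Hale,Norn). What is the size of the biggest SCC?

4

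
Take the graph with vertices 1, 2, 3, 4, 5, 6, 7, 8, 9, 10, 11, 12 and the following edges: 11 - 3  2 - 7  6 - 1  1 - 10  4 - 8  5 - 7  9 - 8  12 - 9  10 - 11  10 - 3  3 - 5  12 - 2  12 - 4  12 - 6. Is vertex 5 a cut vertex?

Deleting 5 leaves 1 component (was 1) (its neighbors 3, 7 remain connected to each other), so 5 is not a cut vertex.

No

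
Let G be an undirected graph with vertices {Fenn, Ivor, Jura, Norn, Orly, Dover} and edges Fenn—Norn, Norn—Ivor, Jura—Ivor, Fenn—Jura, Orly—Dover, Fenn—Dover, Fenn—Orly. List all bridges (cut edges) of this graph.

The edges on the cycle Fenn-Orly-Dover-Fenn are not bridges since each lies on that cycle.
Every edge lies on some cycle, so there are no bridges.

none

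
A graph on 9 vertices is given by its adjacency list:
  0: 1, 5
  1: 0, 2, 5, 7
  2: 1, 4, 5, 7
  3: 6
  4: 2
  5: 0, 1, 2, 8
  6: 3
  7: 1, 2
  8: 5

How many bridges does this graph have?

The edges on the cycle 1-2-7-1 are not bridges since each lies on that cycle.
But removing 2-4 disconnects 2 from 4; removing 6-3 disconnects 6 from 3; removing 8-5 disconnects 8 from 5 — these are bridges.
That makes 3 bridges.

3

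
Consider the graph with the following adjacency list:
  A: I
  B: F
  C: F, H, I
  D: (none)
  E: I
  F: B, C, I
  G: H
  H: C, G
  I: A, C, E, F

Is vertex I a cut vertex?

Deleting I raises the number of components from 2 to 4, so I is a cut vertex.

Yes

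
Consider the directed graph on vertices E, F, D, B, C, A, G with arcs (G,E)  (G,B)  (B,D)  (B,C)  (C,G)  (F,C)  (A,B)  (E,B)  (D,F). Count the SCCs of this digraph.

2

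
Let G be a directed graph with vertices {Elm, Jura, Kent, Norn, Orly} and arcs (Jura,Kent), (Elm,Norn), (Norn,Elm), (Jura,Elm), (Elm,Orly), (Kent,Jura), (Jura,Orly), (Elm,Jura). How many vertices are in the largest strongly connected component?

{Elm, Jura, Kent, Norn} are all mutually reachable — one SCC of size 4.
{Orly} is an SCC by itself.
The largest has 4 vertices.

4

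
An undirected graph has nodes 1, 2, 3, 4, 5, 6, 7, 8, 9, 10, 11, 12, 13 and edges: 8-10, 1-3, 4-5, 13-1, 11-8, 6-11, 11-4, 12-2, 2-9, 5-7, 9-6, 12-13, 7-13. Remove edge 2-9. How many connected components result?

1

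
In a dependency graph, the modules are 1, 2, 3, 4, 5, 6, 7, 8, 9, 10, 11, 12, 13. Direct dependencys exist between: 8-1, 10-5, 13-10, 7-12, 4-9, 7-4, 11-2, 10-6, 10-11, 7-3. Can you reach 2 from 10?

Yes

From 10 we can reach 2, 5, 6, 10, 11, 13, which includes 2.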